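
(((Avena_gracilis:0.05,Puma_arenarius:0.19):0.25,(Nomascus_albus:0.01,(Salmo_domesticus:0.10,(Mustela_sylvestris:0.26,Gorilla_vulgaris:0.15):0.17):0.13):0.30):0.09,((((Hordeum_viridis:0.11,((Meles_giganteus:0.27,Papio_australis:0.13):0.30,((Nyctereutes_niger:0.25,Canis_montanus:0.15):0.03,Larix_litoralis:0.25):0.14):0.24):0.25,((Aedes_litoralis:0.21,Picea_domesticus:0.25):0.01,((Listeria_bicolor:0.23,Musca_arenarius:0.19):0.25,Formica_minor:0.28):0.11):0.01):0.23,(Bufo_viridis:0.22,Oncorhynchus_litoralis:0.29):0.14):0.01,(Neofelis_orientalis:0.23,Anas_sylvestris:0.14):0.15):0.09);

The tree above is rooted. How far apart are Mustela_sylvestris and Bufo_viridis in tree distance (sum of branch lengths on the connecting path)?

The path runs Mustela_sylvestris → … → MRCA → … → Bufo_viridis; the MRCA is the root of the tree.
Branch lengths along that path: 0.26 + 0.17 + 0.13 + 0.30 + 0.09 + 0.09 + 0.01 + 0.14 + 0.22 = 1.41.

1.41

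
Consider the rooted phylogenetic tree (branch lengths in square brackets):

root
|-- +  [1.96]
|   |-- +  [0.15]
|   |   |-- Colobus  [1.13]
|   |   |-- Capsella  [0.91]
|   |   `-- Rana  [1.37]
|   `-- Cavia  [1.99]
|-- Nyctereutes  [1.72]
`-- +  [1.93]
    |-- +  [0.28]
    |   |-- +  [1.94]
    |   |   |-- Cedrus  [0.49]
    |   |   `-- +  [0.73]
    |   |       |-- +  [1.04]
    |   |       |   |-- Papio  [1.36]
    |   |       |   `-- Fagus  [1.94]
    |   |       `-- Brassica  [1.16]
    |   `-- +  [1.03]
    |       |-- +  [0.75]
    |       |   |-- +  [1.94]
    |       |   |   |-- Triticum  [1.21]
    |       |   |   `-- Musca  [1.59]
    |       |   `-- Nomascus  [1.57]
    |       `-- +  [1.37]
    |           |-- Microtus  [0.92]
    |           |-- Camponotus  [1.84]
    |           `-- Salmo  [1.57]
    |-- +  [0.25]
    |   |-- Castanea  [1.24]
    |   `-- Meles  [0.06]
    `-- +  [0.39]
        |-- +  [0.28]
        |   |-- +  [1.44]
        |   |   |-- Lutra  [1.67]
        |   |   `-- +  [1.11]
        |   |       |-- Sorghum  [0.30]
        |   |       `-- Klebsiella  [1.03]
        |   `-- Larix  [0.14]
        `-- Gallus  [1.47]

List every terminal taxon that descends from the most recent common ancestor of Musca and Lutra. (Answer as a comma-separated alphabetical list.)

Tracing Musca: it sits inside (Triticum,Musca).
Tracing Lutra: it sits inside (Lutra,(Sorghum,Klebsiella)).
The smallest clade enclosing both is (((Cedrus,((Papio,Fagus),Brassica)),(((Triticum,Musca),Nomascus),(Microtus,Camponotus,Salmo))),(Castanea,Meles),(((Lutra,(Sorghum,Klebsiella)),Larix),Gallus)); the answer is its 17 terminal taxa in alphabetical order.

Brassica, Camponotus, Castanea, Cedrus, Fagus, Gallus, Klebsiella, Larix, Lutra, Meles, Microtus, Musca, Nomascus, Papio, Salmo, Sorghum, Triticum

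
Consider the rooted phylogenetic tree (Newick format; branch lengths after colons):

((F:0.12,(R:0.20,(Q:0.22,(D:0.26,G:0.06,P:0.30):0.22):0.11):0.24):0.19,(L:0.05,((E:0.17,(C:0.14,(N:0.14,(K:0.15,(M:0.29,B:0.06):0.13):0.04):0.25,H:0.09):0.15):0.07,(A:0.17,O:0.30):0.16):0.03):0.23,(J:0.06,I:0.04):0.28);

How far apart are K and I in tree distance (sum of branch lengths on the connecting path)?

1.24

The path runs K → … → MRCA → … → I; the MRCA is the root of the tree.
Branch lengths along that path: 0.15 + 0.04 + 0.25 + 0.15 + 0.07 + 0.03 + 0.23 + 0.28 + 0.04 = 1.24.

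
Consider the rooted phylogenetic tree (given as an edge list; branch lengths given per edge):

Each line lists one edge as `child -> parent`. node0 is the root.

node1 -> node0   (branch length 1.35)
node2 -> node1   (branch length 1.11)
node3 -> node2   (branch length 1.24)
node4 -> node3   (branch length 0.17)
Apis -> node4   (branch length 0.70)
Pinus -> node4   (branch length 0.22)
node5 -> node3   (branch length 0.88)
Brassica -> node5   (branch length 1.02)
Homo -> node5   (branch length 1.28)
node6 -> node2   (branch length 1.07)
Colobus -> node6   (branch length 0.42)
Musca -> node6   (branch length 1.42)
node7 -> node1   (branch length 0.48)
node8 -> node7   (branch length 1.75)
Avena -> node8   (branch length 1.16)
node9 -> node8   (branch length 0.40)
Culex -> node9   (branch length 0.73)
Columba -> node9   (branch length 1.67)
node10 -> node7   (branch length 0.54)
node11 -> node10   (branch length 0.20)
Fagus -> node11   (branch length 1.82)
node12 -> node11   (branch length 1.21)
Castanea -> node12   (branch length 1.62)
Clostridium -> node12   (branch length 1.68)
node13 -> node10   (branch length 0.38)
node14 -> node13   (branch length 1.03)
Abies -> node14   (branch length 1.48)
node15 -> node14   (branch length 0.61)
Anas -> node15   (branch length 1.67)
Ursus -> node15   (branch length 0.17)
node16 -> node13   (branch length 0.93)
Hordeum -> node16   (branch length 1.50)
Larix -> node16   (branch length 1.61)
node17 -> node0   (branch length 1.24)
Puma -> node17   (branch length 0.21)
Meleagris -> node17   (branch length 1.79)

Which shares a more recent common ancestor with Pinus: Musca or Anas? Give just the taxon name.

Musca

The MRCA of Pinus and Musca subtends (((Apis,Pinus),(Brassica,Homo)),(Colobus,Musca)) (6 taxa).
The MRCA of Pinus and Anas subtends ((((Apis,Pinus),(Brassica,Homo)),(Colobus,Musca)),((Avena,(Culex,Columba)),((Fagus,(Castanea,Clostridium)),((Abies,(Anas,Ursus)),(Hordeum,Larix))))) (17 taxa).
The first is nested inside the second, so Pinus shares a more recent common ancestor with Musca.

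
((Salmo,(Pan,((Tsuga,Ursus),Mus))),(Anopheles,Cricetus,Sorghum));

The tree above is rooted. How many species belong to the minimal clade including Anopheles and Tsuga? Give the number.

The MRCA of Anopheles and Tsuga is the root, so the clade is the entire tree.
That clade contains 8 terminal taxa: Anopheles, Cricetus, Mus, Pan, Salmo, Sorghum, Tsuga, Ursus.

8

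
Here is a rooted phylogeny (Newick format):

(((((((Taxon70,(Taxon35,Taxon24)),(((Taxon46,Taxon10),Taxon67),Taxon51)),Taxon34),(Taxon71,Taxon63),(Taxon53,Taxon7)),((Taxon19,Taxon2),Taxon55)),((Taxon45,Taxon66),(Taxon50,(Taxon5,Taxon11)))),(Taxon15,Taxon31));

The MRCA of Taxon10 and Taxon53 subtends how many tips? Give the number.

12

The MRCA of Taxon10 and Taxon53 is the node subtending ((((Taxon70,(Taxon35,Taxon24)),(((Taxon46,Taxon10),Taxon67),Taxon51)),Taxon34),(Taxon71,Taxon63),(Taxon53,Taxon7)).
That clade contains 12 terminal taxa: Taxon10, Taxon24, Taxon34, Taxon35, Taxon46, Taxon51, Taxon53, Taxon63, Taxon67, Taxon7, Taxon70, Taxon71.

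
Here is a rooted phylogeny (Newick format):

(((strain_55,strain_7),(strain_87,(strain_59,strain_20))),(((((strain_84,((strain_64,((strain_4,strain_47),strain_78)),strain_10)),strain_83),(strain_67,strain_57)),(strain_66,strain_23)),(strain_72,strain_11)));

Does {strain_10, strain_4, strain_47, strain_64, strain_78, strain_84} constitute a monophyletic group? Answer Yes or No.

The most recent common ancestor of these taxa subtends (strain_84,((strain_64,((strain_4,strain_47),strain_78)),strain_10)).
That clade has exactly 6 tips — every listed taxon and nothing else — so the group is monophyletic.

Yes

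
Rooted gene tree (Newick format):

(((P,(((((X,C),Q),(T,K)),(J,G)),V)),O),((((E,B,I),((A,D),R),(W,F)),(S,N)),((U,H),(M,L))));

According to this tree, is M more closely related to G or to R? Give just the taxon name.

The MRCA of M and R subtends ((((E,B,I),((A,D),R),(W,F)),(S,N)),((U,H),(M,L))) (14 taxa).
The MRCA of M and G is the root, subtending the entire tree (24 taxa).
The first is nested inside the second, so M shares a more recent common ancestor with R.

R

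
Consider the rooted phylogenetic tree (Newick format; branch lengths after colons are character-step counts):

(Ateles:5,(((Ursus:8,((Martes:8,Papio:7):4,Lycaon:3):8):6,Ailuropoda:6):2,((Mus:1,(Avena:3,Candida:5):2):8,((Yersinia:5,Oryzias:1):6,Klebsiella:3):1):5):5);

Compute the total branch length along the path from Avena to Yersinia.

The path runs Avena → … → MRCA → … → Yersinia; the MRCA is the node subtending ((Mus,(Avena,Candida)),((Yersinia,Oryzias),Klebsiella)).
Branch lengths along that path: 3 + 2 + 8 + 1 + 6 + 5 = 25.

25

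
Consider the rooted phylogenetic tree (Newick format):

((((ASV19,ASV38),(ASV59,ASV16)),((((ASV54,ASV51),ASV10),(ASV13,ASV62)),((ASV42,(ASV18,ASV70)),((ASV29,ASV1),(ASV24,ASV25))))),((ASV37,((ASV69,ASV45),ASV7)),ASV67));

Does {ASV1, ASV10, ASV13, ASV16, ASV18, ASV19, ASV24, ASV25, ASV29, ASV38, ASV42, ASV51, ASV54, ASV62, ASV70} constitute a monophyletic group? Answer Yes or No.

No

The MRCA of the listed taxa subtends (((ASV19,ASV38),(ASV59,ASV16)),((((ASV54,ASV51),ASV10),(ASV13,ASV62)),((ASV42,(ASV18,ASV70)),((ASV29,ASV1),(ASV24,ASV25))))).
That clade also contains ASV59, which is not in the proposed group, so the group is not monophyletic.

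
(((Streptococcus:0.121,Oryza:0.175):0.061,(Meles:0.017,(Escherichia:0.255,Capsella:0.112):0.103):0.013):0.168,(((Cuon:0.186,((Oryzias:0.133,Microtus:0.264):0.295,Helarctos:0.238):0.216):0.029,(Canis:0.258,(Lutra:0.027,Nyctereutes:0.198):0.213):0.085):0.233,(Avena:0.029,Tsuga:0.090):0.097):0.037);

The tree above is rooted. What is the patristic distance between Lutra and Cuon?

The path runs Lutra → … → MRCA → … → Cuon; the MRCA is the node subtending ((Cuon,((Oryzias,Microtus),Helarctos)),(Canis,(Lutra,Nyctereutes))).
Branch lengths along that path: 0.027 + 0.213 + 0.085 + 0.029 + 0.186 = 0.540.

0.540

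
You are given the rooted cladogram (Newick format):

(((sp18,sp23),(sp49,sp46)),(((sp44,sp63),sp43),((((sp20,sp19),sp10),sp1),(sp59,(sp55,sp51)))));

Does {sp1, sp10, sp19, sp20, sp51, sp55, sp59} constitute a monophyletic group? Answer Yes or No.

The most recent common ancestor of these taxa subtends ((((sp20,sp19),sp10),sp1),(sp59,(sp55,sp51))).
That clade has exactly 7 tips — every listed taxon and nothing else — so the group is monophyletic.

Yes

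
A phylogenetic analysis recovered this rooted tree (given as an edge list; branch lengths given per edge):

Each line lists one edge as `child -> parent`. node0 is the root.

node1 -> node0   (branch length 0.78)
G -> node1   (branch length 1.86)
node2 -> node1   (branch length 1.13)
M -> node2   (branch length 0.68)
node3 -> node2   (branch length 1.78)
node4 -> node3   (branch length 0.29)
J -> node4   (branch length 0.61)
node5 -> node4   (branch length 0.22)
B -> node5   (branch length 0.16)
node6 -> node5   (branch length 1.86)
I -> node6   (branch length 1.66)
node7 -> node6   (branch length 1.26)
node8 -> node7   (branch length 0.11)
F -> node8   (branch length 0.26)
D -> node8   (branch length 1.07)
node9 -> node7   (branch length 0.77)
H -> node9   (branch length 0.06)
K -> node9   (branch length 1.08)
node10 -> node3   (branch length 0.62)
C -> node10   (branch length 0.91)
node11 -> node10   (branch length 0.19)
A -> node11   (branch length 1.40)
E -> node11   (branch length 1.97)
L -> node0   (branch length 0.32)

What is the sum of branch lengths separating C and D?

The path runs C → … → MRCA → … → D; the MRCA is the node subtending ((J,(B,(I,((F,D),(H,K))))),(C,(A,E))).
Branch lengths along that path: 0.91 + 0.62 + 0.29 + 0.22 + 1.86 + 1.26 + 0.11 + 1.07 = 6.34.

6.34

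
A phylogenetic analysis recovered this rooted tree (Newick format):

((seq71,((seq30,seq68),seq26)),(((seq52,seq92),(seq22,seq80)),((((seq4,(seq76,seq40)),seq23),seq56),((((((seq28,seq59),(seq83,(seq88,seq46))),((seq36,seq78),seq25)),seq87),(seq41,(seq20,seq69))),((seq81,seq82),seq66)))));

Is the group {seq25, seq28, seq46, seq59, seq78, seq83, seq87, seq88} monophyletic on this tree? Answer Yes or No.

No

The MRCA of the listed taxa subtends ((((seq28,seq59),(seq83,(seq88,seq46))),((seq36,seq78),seq25)),seq87).
That clade also contains seq36, which is not in the proposed group, so the group is not monophyletic.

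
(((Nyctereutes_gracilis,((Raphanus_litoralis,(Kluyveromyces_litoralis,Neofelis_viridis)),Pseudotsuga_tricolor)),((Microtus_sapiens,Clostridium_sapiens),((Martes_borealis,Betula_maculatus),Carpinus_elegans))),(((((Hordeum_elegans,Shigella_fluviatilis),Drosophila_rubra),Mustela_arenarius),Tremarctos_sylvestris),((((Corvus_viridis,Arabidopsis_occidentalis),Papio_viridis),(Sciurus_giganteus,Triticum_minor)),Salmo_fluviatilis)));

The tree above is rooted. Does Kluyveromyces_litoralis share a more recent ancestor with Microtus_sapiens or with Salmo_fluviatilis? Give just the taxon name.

Microtus_sapiens

The MRCA of Kluyveromyces_litoralis and Microtus_sapiens subtends ((Nyctereutes_gracilis,((Raphanus_litoralis,(Kluyveromyces_litoralis,Neofelis_viridis)),Pseudotsuga_tricolor)),((Microtus_sapiens,Clostridium_sapiens),((Martes_borealis,Betula_maculatus),Carpinus_elegans))) (10 taxa).
The MRCA of Kluyveromyces_litoralis and Salmo_fluviatilis is the root, subtending the entire tree (21 taxa).
The first is nested inside the second, so Kluyveromyces_litoralis shares a more recent common ancestor with Microtus_sapiens.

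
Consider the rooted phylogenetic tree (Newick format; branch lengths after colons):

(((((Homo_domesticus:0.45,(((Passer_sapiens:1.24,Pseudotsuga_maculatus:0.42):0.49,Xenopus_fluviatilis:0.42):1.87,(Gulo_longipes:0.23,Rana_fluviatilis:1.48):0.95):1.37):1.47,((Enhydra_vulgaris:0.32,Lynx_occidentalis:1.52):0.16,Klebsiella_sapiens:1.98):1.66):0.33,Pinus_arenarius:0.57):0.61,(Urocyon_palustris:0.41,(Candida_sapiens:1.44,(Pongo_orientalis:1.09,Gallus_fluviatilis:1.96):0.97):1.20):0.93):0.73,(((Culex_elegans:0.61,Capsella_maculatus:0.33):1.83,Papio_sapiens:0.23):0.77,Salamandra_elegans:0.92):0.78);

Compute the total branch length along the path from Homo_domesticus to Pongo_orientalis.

The path runs Homo_domesticus → … → MRCA → … → Pongo_orientalis; the MRCA is the node subtending ((((Homo_domesticus,(((Passer_sapiens,Pseudotsuga_maculatus),Xenopus_fluviatilis),(Gulo_longipes,Rana_fluviatilis))),((Enhydra_vulgaris,Lynx_occidentalis),Klebsiella_sapiens)),Pinus_arenarius),(Urocyon_palustris,(Candida_sapiens,(Pongo_orientalis,Gallus_fluviatilis)))).
Branch lengths along that path: 0.45 + 1.47 + 0.33 + 0.61 + 0.93 + 1.20 + 0.97 + 1.09 = 7.05.

7.05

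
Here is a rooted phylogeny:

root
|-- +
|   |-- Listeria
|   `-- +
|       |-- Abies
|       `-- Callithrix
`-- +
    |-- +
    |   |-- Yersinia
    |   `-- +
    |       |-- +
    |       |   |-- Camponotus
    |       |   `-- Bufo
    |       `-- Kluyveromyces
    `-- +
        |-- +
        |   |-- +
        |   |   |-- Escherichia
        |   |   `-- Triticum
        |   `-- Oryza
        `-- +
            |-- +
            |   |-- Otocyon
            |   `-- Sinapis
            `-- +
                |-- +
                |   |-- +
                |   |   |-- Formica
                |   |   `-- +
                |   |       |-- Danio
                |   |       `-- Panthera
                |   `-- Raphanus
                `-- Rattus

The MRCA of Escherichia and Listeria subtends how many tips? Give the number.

The MRCA of Escherichia and Listeria is the root, so the clade is the entire tree.
That clade contains 17 terminal taxa: Abies, Bufo, Callithrix, Camponotus, Danio, Escherichia, Formica, Kluyveromyces, Listeria, Oryza, Otocyon, Panthera, Raphanus, Rattus, Sinapis, Triticum, Yersinia.

17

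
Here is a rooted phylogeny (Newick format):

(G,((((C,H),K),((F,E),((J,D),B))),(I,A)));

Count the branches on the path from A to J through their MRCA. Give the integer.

7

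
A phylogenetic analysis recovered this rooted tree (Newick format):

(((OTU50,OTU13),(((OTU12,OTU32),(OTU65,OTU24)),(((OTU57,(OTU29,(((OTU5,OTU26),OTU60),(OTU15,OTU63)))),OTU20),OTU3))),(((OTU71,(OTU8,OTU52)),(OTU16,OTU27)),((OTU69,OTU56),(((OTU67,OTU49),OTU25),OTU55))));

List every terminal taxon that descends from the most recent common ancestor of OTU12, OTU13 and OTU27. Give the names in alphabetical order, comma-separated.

OTU12, OTU13, OTU15, OTU16, OTU20, OTU24, OTU25, OTU26, OTU27, OTU29, OTU3, OTU32, OTU49, OTU5, OTU50, OTU52, OTU55, OTU56, OTU57, OTU60, OTU63, OTU65, OTU67, OTU69, OTU71, OTU8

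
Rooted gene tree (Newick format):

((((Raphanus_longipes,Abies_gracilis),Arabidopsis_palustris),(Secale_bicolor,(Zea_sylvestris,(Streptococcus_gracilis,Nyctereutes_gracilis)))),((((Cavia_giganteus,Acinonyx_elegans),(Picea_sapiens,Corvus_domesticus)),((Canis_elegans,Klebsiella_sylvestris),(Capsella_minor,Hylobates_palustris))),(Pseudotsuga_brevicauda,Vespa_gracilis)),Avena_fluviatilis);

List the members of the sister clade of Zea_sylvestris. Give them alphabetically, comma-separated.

Zea_sylvestris attaches to the tree at the node subtending (Zea_sylvestris,(Streptococcus_gracilis,Nyctereutes_gracilis)).
The other lineage descending from that same node — the sister group — is (Streptococcus_gracilis,Nyctereutes_gracilis); its 2 tips in alphabetical order are the answer.

Nyctereutes_gracilis, Streptococcus_gracilis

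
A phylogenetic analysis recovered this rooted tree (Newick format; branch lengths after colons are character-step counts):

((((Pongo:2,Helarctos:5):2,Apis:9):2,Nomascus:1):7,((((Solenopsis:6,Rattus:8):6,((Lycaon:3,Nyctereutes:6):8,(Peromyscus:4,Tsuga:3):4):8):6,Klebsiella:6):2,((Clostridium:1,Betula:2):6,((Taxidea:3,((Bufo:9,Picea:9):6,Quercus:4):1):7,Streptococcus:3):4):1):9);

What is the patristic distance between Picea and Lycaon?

The path runs Picea → … → MRCA → … → Lycaon; the MRCA is the node subtending ((((Solenopsis,Rattus),((Lycaon,Nyctereutes),(Peromyscus,Tsuga))),Klebsiella),((Clostridium,Betula),((Taxidea,((Bufo,Picea),Quercus)),Streptococcus))).
Branch lengths along that path: 9 + 6 + 1 + 7 + 4 + 1 + 2 + 6 + 8 + 8 + 3 = 55.

55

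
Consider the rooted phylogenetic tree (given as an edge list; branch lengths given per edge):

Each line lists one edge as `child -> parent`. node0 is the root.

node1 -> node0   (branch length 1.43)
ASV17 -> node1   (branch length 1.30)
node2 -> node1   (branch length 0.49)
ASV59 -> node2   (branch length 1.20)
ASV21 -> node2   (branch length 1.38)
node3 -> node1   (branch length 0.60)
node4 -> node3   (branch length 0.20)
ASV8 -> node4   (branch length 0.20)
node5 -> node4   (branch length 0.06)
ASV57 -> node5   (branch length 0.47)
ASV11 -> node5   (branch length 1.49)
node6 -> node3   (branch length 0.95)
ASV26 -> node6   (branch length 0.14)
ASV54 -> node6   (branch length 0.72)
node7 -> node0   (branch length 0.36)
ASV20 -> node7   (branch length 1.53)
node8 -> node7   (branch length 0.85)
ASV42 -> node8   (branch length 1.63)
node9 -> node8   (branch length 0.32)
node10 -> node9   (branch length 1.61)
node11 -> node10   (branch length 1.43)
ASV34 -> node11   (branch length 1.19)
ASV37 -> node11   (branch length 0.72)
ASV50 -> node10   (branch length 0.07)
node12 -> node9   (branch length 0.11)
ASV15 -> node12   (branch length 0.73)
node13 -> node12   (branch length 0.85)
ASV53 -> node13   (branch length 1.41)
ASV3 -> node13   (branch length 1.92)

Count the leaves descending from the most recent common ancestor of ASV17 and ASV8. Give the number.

8

The MRCA of ASV17 and ASV8 is the node subtending (ASV17,(ASV59,ASV21),((ASV8,(ASV57,ASV11)),(ASV26,ASV54))).
That clade contains 8 terminal taxa: ASV11, ASV17, ASV21, ASV26, ASV54, ASV57, ASV59, ASV8.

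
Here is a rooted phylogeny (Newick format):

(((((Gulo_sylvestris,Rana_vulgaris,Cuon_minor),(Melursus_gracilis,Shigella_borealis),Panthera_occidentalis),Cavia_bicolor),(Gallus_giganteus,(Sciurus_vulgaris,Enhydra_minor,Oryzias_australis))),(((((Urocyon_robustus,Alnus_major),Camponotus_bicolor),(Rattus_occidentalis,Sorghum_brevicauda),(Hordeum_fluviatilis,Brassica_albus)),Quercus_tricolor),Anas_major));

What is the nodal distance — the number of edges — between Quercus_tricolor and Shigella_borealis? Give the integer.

The MRCA of Quercus_tricolor and Shigella_borealis is the root of the tree.
From Quercus_tricolor up to that node: 3 branches. From Shigella_borealis up to the same node: 5 branches. Total: 3 + 5 = 8.

8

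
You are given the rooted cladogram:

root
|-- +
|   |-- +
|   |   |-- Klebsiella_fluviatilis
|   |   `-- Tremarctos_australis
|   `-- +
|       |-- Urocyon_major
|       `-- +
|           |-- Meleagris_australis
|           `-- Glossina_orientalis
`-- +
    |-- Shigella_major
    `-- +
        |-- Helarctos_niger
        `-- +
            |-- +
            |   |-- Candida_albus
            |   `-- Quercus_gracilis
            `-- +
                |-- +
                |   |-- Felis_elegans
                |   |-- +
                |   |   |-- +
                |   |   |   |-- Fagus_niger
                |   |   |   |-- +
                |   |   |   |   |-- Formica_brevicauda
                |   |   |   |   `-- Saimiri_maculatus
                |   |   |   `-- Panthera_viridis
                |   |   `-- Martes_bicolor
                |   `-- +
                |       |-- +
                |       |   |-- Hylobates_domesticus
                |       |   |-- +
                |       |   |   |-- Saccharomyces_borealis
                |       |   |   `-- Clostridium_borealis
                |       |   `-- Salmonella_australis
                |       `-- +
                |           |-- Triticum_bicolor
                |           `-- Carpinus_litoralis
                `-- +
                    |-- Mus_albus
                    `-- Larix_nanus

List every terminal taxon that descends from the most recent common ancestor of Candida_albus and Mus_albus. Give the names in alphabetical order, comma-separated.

Candida_albus, Carpinus_litoralis, Clostridium_borealis, Fagus_niger, Felis_elegans, Formica_brevicauda, Hylobates_domesticus, Larix_nanus, Martes_bicolor, Mus_albus, Panthera_viridis, Quercus_gracilis, Saccharomyces_borealis, Saimiri_maculatus, Salmonella_australis, Triticum_bicolor

Tracing Candida_albus: it sits inside (Candida_albus,Quercus_gracilis).
Tracing Mus_albus: it sits inside (Mus_albus,Larix_nanus).
The smallest clade enclosing both is ((Candida_albus,Quercus_gracilis),((Felis_elegans,((Fagus_niger,(Formica_brevicauda,Saimiri_maculatus),Panthera_viridis),Martes_bicolor),((Hylobates_domesticus,(Saccharomyces_borealis,Clostridium_borealis),Salmonella_australis),(Triticum_bicolor,Carpinus_litoralis))),(Mus_albus,Larix_nanus))); the answer is its 16 terminal taxa in alphabetical order.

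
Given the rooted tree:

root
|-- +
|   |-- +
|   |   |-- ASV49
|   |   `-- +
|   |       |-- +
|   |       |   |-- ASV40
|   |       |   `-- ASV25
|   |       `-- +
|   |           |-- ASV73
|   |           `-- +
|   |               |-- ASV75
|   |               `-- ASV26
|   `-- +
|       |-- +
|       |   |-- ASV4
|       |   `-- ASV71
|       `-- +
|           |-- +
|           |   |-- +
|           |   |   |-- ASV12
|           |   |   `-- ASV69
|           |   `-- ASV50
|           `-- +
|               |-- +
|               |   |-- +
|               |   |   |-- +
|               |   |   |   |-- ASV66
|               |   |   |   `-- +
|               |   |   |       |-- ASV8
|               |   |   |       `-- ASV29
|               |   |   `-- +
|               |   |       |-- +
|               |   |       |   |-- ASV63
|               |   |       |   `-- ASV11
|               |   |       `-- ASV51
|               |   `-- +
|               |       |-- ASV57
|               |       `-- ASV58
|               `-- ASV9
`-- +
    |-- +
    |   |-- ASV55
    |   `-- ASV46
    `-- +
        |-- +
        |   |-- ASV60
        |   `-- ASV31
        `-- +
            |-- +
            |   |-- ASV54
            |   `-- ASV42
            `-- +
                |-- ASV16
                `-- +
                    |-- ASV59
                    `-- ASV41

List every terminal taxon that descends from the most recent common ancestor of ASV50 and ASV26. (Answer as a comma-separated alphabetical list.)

Tracing ASV50: it sits inside ((ASV12,ASV69),ASV50).
Tracing ASV26: it sits inside (ASV75,ASV26).
The smallest clade enclosing both is ((ASV49,((ASV40,ASV25),(ASV73,(ASV75,ASV26)))),((ASV4,ASV71),(((ASV12,ASV69),ASV50),((((ASV66,(ASV8,ASV29)),((ASV63,ASV11),ASV51)),(ASV57,ASV58)),ASV9)))); the answer is its 20 terminal taxa in alphabetical order.

ASV11, ASV12, ASV25, ASV26, ASV29, ASV4, ASV40, ASV49, ASV50, ASV51, ASV57, ASV58, ASV63, ASV66, ASV69, ASV71, ASV73, ASV75, ASV8, ASV9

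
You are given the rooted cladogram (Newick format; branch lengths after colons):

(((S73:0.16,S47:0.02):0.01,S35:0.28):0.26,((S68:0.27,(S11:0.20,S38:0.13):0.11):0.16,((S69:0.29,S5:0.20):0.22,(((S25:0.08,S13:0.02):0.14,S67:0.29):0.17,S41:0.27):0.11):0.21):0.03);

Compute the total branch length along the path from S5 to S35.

The path runs S5 → … → MRCA → … → S35; the MRCA is the root of the tree.
Branch lengths along that path: 0.20 + 0.22 + 0.21 + 0.03 + 0.26 + 0.28 = 1.20.

1.20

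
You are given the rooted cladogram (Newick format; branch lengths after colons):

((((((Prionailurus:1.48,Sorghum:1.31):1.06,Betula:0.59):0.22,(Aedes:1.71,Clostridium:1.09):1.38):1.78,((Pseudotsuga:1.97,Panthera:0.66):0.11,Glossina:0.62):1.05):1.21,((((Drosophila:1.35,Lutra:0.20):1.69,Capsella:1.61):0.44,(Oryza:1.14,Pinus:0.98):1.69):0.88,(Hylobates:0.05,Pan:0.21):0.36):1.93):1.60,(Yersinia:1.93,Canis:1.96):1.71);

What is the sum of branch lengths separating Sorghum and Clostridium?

The path runs Sorghum → … → MRCA → … → Clostridium; the MRCA is the node subtending (((Prionailurus,Sorghum),Betula),(Aedes,Clostridium)).
Branch lengths along that path: 1.31 + 1.06 + 0.22 + 1.38 + 1.09 = 5.06.

5.06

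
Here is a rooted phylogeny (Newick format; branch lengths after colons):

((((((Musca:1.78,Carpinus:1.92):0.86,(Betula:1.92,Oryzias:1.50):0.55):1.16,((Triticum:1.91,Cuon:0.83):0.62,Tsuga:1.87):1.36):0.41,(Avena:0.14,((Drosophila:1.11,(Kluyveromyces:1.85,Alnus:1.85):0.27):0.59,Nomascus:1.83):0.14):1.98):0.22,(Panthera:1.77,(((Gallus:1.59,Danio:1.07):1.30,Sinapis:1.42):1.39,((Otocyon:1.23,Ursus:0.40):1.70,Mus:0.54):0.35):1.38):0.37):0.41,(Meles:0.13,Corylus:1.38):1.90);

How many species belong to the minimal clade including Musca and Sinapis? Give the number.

The MRCA of Musca and Sinapis is the node subtending (((((Musca,Carpinus),(Betula,Oryzias)),((Triticum,Cuon),Tsuga)),(Avena,((Drosophila,(Kluyveromyces,Alnus)),Nomascus))),(Panthera,(((Gallus,Danio),Sinapis),((Otocyon,Ursus),Mus)))).
That clade contains 19 terminal taxa: Alnus, Avena, Betula, Carpinus, Cuon, Danio, Drosophila, Gallus, Kluyveromyces, Mus, Musca, Nomascus, Oryzias, Otocyon, Panthera, Sinapis, Triticum, Tsuga, Ursus.

19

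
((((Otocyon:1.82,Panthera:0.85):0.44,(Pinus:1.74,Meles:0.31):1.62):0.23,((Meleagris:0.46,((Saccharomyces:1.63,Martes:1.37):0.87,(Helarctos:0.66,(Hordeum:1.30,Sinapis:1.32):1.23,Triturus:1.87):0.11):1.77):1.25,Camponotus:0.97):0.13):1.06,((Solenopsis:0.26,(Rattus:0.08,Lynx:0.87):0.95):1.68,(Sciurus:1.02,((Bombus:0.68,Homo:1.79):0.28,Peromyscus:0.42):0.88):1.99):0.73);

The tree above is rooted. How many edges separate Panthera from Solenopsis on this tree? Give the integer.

The MRCA of Panthera and Solenopsis is the root of the tree.
From Panthera up to that node: 4 branches. From Solenopsis up to the same node: 3 branches. Total: 4 + 3 = 7.

7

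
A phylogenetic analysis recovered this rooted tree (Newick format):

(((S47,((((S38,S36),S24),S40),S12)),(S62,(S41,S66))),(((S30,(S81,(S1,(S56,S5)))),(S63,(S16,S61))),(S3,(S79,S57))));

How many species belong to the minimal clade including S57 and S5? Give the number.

11

The MRCA of S57 and S5 is the node subtending (((S30,(S81,(S1,(S56,S5)))),(S63,(S16,S61))),(S3,(S79,S57))).
That clade contains 11 terminal taxa: S1, S16, S3, S30, S5, S56, S57, S61, S63, S79, S81.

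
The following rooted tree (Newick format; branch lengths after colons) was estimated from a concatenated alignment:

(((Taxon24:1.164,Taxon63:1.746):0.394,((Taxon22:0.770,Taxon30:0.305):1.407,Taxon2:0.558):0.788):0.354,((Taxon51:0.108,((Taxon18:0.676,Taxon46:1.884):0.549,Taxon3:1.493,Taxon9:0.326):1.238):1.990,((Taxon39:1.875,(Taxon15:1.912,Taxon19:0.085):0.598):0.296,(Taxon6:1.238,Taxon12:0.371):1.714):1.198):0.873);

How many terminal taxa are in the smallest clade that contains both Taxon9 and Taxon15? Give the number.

10

The MRCA of Taxon9 and Taxon15 is the node subtending ((Taxon51,((Taxon18,Taxon46),Taxon3,Taxon9)),((Taxon39,(Taxon15,Taxon19)),(Taxon6,Taxon12))).
That clade contains 10 terminal taxa: Taxon12, Taxon15, Taxon18, Taxon19, Taxon3, Taxon39, Taxon46, Taxon51, Taxon6, Taxon9.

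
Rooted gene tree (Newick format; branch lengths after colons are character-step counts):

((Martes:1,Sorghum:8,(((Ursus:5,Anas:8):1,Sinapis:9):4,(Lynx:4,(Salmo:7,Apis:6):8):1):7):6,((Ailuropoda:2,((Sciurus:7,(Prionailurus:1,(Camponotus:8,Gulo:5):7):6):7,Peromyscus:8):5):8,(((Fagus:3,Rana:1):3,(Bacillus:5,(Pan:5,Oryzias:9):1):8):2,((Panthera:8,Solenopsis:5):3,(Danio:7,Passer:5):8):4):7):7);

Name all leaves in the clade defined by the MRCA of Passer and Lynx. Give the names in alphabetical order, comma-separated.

Tracing Passer: it sits inside (Danio,Passer).
Tracing Lynx: it sits inside (Lynx,(Salmo,Apis)).
The smallest clade enclosing both is the whole tree (their MRCA is the root), so the answer is all 23 tips in alphabetical order.

Ailuropoda, Anas, Apis, Bacillus, Camponotus, Danio, Fagus, Gulo, Lynx, Martes, Oryzias, Pan, Panthera, Passer, Peromyscus, Prionailurus, Rana, Salmo, Sciurus, Sinapis, Solenopsis, Sorghum, Ursus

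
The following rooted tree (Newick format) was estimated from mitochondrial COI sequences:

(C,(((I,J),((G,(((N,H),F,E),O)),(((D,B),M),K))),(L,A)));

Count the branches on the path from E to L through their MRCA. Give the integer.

8

The MRCA of E and L is the node subtending (((I,J),((G,(((N,H),F,E),O)),(((D,B),M),K))),(L,A)).
From E up to that node: 6 branches. From L up to the same node: 2 branches. Total: 6 + 2 = 8.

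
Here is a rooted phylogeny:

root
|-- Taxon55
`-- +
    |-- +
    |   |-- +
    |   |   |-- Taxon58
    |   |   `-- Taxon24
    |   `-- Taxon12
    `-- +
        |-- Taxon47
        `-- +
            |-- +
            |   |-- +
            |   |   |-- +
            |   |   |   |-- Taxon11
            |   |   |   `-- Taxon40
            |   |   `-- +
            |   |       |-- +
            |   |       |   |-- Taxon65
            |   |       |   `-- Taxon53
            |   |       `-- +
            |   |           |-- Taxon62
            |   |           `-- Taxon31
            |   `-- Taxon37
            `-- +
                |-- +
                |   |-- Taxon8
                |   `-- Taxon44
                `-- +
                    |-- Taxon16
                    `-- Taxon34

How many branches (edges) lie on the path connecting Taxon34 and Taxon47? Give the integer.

5

The MRCA of Taxon34 and Taxon47 is the node subtending (Taxon47,((((Taxon11,Taxon40),((Taxon65,Taxon53),(Taxon62,Taxon31))),Taxon37),((Taxon8,Taxon44),(Taxon16,Taxon34)))).
From Taxon34 up to that node: 4 branches. From Taxon47 up to the same node: 1 branch. Total: 4 + 1 = 5.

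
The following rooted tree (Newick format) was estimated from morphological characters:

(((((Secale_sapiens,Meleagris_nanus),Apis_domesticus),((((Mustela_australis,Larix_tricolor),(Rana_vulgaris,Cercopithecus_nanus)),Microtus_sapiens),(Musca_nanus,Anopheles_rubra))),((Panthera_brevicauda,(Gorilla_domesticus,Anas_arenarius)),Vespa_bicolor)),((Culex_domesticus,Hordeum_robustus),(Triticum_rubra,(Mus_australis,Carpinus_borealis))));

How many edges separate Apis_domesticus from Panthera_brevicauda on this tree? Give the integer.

6

The MRCA of Apis_domesticus and Panthera_brevicauda is the node subtending ((((Secale_sapiens,Meleagris_nanus),Apis_domesticus),((((Mustela_australis,Larix_tricolor),(Rana_vulgaris,Cercopithecus_nanus)),Microtus_sapiens),(Musca_nanus,Anopheles_rubra))),((Panthera_brevicauda,(Gorilla_domesticus,Anas_arenarius)),Vespa_bicolor)).
From Apis_domesticus up to that node: 3 branches. From Panthera_brevicauda up to the same node: 3 branches. Total: 3 + 3 = 6.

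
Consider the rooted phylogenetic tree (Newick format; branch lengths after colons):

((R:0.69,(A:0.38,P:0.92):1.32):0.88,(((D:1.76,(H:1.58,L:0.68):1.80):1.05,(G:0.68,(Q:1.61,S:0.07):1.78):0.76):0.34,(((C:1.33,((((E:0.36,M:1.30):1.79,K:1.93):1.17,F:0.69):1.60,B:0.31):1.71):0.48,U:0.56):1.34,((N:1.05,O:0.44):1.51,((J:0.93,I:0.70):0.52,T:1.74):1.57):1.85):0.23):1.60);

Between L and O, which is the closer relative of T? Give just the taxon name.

The MRCA of T and O subtends ((N,O),((J,I),T)) (5 taxa).
The MRCA of T and L subtends (((D,(H,L)),(G,(Q,S))),(((C,((((E,M),K),F),B)),U),((N,O),((J,I),T)))) (18 taxa).
The first is nested inside the second, so T shares a more recent common ancestor with O.

O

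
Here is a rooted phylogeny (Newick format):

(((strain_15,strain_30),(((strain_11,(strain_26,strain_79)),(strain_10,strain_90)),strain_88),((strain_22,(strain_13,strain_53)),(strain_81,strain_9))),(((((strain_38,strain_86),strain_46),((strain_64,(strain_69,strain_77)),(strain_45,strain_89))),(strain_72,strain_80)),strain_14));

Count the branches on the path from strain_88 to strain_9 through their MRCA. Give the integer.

The MRCA of strain_88 and strain_9 is the node subtending ((strain_15,strain_30),(((strain_11,(strain_26,strain_79)),(strain_10,strain_90)),strain_88),((strain_22,(strain_13,strain_53)),(strain_81,strain_9))).
From strain_88 up to that node: 2 branches. From strain_9 up to the same node: 3 branches. Total: 2 + 3 = 5.

5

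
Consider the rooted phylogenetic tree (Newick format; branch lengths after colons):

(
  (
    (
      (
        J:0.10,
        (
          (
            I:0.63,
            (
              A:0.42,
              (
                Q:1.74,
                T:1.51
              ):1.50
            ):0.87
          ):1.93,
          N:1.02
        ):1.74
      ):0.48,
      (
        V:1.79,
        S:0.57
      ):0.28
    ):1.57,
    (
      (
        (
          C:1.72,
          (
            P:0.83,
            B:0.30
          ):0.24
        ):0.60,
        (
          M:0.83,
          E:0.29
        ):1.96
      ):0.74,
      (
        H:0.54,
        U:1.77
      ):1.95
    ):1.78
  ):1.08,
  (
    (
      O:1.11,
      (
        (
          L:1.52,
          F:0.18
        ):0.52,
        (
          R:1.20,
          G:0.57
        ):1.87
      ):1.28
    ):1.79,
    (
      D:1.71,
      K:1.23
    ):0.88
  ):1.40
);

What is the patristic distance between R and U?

14.12

The path runs R → … → MRCA → … → U; the MRCA is the root of the tree.
Branch lengths along that path: 1.20 + 1.87 + 1.28 + 1.79 + 1.40 + 1.08 + 1.78 + 1.95 + 1.77 = 14.12.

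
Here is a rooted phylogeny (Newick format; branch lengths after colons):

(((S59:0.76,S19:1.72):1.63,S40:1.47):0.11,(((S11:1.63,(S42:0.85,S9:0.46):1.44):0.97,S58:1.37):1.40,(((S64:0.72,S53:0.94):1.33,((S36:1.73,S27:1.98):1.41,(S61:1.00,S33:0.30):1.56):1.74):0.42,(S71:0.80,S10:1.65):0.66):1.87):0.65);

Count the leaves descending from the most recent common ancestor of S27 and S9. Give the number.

12

The MRCA of S27 and S9 is the node subtending (((S11,(S42,S9)),S58),(((S64,S53),((S36,S27),(S61,S33))),(S71,S10))).
That clade contains 12 terminal taxa: S10, S11, S27, S33, S36, S42, S53, S58, S61, S64, S71, S9.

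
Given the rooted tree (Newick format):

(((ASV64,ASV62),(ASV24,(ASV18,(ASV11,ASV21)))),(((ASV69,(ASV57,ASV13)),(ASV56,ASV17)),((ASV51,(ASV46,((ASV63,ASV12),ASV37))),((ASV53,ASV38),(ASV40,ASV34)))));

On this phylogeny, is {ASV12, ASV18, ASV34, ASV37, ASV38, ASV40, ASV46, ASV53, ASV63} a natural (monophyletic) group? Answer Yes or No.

The MRCA of the listed taxa is the root, so the smallest clade containing them is the whole tree.
That clade also contains ASV11, ASV13, ASV17, ASV21, ASV24, ASV51, ASV56, ASV57, ASV62, ASV64, ASV69, which are not in the proposed group, so the group is not monophyletic.

No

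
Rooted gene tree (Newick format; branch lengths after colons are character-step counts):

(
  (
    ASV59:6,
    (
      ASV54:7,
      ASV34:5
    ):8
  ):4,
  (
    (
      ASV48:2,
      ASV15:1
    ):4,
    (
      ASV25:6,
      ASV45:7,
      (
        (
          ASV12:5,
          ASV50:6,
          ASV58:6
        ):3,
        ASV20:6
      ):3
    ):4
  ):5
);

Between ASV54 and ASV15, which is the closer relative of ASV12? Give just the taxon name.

The MRCA of ASV12 and ASV15 subtends ((ASV48,ASV15),(ASV25,ASV45,((ASV12,ASV50,ASV58),ASV20))) (8 taxa).
The MRCA of ASV12 and ASV54 is the root, subtending the entire tree (11 taxa).
The first is nested inside the second, so ASV12 shares a more recent common ancestor with ASV15.

ASV15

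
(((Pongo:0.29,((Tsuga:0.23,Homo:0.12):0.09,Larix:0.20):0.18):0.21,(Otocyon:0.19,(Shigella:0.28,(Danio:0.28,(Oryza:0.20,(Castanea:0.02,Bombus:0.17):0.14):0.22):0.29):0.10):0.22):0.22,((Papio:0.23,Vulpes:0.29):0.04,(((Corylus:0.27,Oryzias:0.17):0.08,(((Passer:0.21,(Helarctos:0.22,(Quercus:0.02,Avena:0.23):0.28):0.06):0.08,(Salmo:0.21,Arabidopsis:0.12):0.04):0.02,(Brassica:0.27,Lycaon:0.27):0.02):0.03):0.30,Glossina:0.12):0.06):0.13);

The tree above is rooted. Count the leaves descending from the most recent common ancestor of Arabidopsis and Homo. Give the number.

The MRCA of Arabidopsis and Homo is the root, so the clade is the entire tree.
That clade contains 23 terminal taxa: Arabidopsis, Avena, Bombus, Brassica, Castanea, Corylus, Danio, Glossina, Helarctos, Homo, Larix, Lycaon, Oryza, Oryzias, Otocyon, Papio, Passer, Pongo, Quercus, Salmo, Shigella, Tsuga, Vulpes.

23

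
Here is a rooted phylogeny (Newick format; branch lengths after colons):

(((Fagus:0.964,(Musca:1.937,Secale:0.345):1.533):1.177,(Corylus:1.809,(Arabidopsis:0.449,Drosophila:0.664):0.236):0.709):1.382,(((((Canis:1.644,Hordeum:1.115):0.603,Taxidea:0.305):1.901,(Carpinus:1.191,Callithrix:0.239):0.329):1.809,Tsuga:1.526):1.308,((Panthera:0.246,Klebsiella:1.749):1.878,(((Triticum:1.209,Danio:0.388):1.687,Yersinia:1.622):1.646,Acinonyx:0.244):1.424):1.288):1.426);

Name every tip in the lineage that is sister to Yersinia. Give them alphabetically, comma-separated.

Danio, Triticum

Yersinia attaches to the tree at the node subtending ((Triticum,Danio),Yersinia).
The other lineage descending from that same node — the sister group — is (Triticum,Danio); its 2 tips in alphabetical order are the answer.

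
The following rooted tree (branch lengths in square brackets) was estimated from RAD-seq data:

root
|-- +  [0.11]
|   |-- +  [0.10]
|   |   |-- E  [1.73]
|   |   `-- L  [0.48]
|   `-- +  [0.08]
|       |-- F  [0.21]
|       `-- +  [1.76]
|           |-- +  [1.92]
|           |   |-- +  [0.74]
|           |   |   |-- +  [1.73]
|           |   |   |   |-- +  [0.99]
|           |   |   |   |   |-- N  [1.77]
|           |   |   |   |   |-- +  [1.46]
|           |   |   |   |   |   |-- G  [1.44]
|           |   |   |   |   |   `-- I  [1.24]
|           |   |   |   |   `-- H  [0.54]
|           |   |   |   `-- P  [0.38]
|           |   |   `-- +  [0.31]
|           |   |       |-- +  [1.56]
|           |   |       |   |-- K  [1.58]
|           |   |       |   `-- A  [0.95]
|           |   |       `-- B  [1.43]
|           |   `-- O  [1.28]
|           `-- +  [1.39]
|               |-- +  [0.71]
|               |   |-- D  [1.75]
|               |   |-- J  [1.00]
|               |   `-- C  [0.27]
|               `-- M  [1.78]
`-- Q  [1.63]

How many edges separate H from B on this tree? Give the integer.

5

The MRCA of H and B is the node subtending (((N,(G,I),H),P),((K,A),B)).
From H up to that node: 3 branches. From B up to the same node: 2 branches. Total: 3 + 2 = 5.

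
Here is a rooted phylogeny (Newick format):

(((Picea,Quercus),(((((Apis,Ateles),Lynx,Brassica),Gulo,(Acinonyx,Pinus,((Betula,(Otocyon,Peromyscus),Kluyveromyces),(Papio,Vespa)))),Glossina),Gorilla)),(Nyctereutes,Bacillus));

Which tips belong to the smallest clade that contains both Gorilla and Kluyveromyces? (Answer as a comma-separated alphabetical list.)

Acinonyx, Apis, Ateles, Betula, Brassica, Glossina, Gorilla, Gulo, Kluyveromyces, Lynx, Otocyon, Papio, Peromyscus, Pinus, Vespa

Tracing Gorilla: it sits inside (((((Apis,Ateles),Lynx,Brassica),Gulo,(Acinonyx,Pinus,((Betula,(Otocyon,Peromyscus),Kluyveromyces),(Papio,Vespa)))),Glossina),Gorilla).
Tracing Kluyveromyces: it sits inside (Betula,(Otocyon,Peromyscus),Kluyveromyces).
The smallest clade enclosing both is (((((Apis,Ateles),Lynx,Brassica),Gulo,(Acinonyx,Pinus,((Betula,(Otocyon,Peromyscus),Kluyveromyces),(Papio,Vespa)))),Glossina),Gorilla); the answer is its 15 terminal taxa in alphabetical order.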